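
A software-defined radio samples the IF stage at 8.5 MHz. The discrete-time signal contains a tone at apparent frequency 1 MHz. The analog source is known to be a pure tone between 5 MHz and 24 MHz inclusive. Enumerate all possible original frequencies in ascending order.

Frequencies that alias to 1 MHz are k·fs ± 1 MHz for integer k ≥ 0.
k=0: 1 MHz.
k=1: 7.5 MHz, 9.5 MHz.
k=2: 16 MHz, 18 MHz.
k=3: 24.5 MHz, 26.5 MHz.
Within [5 MHz, 24 MHz]: 7.5 MHz, 9.5 MHz, 16 MHz, 18 MHz.

7.5 MHz, 9.5 MHz, 16 MHz, 18 MHz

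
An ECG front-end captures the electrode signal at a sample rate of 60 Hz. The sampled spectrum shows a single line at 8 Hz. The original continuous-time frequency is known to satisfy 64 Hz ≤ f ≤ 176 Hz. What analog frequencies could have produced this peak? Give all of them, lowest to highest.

Frequencies that alias to 8 Hz are k·fs ± 8 Hz for integer k ≥ 0.
k=0: 8 Hz.
k=1: 52 Hz, 68 Hz.
k=2: 112 Hz, 128 Hz.
k=3: 172 Hz, 188 Hz.
k=4: 232 Hz, 248 Hz.
Within [64 Hz, 176 Hz]: 68 Hz, 112 Hz, 128 Hz, 172 Hz.

68 Hz, 112 Hz, 128 Hz, 172 Hz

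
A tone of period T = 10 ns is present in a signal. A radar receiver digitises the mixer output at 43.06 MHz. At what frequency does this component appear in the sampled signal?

13.88 MHz

T = 10 ns → f = 1/T = 100 MHz.
100 MHz mod fs = 13.88 MHz.
13.88 MHz ≤ fs/2 = 21.53 MHz, appears at 13.88 MHz.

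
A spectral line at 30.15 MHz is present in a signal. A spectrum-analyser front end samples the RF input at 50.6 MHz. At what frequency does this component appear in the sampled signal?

30.15 MHz > fs/2 = 25.3 MHz, folds to fs − 30.15 MHz = 20.45 MHz.

20.45 MHz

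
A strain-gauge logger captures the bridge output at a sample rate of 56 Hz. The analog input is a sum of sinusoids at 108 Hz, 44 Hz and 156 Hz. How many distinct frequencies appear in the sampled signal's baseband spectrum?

fs/2 = 28 Hz.
108 Hz mod fs = 52 Hz.
52 Hz > fs/2 = 28 Hz, folds to fs − 52 Hz = 4 Hz.
44 Hz > fs/2 = 28 Hz, folds to fs − 44 Hz = 12 Hz.
156 Hz mod fs = 44 Hz.
44 Hz > fs/2 = 28 Hz, folds to fs − 44 Hz = 12 Hz.
Distinct values: {4 Hz, 12 Hz} → 2.

2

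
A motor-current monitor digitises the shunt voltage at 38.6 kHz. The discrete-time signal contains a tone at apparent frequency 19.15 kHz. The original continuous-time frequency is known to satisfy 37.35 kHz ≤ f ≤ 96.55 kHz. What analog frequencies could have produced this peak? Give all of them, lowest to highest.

57.75 kHz, 58.05 kHz, 96.35 kHz

Frequencies that alias to 19.15 kHz are k·fs ± 19.15 kHz for integer k ≥ 0.
k=0: 19.15 kHz.
k=1: 19.45 kHz, 57.75 kHz.
k=2: 58.05 kHz, 96.35 kHz.
k=3: 96.65 kHz, 134.95 kHz.
Within [37.35 kHz, 96.55 kHz]: 57.75 kHz, 58.05 kHz, 96.35 kHz.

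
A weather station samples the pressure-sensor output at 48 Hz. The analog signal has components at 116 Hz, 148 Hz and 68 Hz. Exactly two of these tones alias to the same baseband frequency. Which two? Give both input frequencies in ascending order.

68 Hz, 116 Hz

fs/2 = 24 Hz.
116 Hz mod fs = 20 Hz.
20 Hz ≤ fs/2 = 24 Hz, appears at 20 Hz.
148 Hz mod fs = 4 Hz.
4 Hz ≤ fs/2 = 24 Hz, appears at 4 Hz.
68 Hz mod fs = 20 Hz.
20 Hz ≤ fs/2 = 24 Hz, appears at 20 Hz.
68 Hz and 116 Hz both map to 20 Hz.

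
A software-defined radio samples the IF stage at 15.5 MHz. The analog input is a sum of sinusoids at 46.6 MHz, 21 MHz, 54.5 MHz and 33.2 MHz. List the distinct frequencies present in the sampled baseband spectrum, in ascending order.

0.1 MHz, 2.2 MHz, 5.5 MHz, 7.5 MHz

fs/2 = 7.75 MHz.
46.6 MHz mod fs = 0.1 MHz.
0.1 MHz ≤ fs/2 = 7.75 MHz, appears at 0.1 MHz.
21 MHz mod fs = 5.5 MHz.
5.5 MHz ≤ fs/2 = 7.75 MHz, appears at 5.5 MHz.
54.5 MHz mod fs = 8 MHz.
8 MHz > fs/2 = 7.75 MHz, folds to fs − 8 MHz = 7.5 MHz.
33.2 MHz mod fs = 2.2 MHz.
2.2 MHz ≤ fs/2 = 7.75 MHz, appears at 2.2 MHz.
Distinct values: {0.1 MHz, 2.2 MHz, 5.5 MHz, 7.5 MHz}.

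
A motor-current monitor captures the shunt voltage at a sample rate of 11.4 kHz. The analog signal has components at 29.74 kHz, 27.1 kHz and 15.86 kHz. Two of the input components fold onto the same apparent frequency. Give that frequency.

4.46 kHz

fs/2 = 5.7 kHz.
29.74 kHz mod fs = 6.94 kHz.
6.94 kHz > fs/2 = 5.7 kHz, folds to fs − 6.94 kHz = 4.46 kHz.
27.1 kHz mod fs = 4.3 kHz.
4.3 kHz ≤ fs/2 = 5.7 kHz, appears at 4.3 kHz.
15.86 kHz mod fs = 4.46 kHz.
4.46 kHz ≤ fs/2 = 5.7 kHz, appears at 4.46 kHz.
15.86 kHz and 29.74 kHz both map to 4.46 kHz.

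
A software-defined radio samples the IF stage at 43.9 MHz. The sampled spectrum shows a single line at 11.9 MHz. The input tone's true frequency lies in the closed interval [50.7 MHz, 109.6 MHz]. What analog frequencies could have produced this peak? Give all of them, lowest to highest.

55.8 MHz, 75.9 MHz, 99.7 MHz

Frequencies that alias to 11.9 MHz are k·fs ± 11.9 MHz for integer k ≥ 0.
k=0: 11.9 MHz.
k=1: 32 MHz, 55.8 MHz.
k=2: 75.9 MHz, 99.7 MHz.
k=3: 119.8 MHz, 143.6 MHz.
Within [50.7 MHz, 109.6 MHz]: 55.8 MHz, 75.9 MHz, 99.7 MHz.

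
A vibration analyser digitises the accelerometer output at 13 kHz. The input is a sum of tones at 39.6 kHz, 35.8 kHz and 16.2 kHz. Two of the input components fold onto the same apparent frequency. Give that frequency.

3.2 kHz

fs/2 = 6.5 kHz.
39.6 kHz mod fs = 0.6 kHz.
0.6 kHz ≤ fs/2 = 6.5 kHz, appears at 0.6 kHz.
35.8 kHz mod fs = 9.8 kHz.
9.8 kHz > fs/2 = 6.5 kHz, folds to fs − 9.8 kHz = 3.2 kHz.
16.2 kHz mod fs = 3.2 kHz.
3.2 kHz ≤ fs/2 = 6.5 kHz, appears at 3.2 kHz.
16.2 kHz and 35.8 kHz both map to 3.2 kHz.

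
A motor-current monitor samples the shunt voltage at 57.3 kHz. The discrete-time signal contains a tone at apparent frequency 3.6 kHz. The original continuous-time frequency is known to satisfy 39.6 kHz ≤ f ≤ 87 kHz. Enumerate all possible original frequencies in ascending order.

53.7 kHz, 60.9 kHz

Frequencies that alias to 3.6 kHz are k·fs ± 3.6 kHz for integer k ≥ 0.
k=0: 3.6 kHz.
k=1: 53.7 kHz, 60.9 kHz.
k=2: 111 kHz, 118.2 kHz.
Within [39.6 kHz, 87 kHz]: 53.7 kHz, 60.9 kHz.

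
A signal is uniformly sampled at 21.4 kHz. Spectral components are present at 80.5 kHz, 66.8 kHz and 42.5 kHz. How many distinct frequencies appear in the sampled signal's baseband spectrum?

fs/2 = 10.7 kHz.
80.5 kHz mod fs = 16.3 kHz.
16.3 kHz > fs/2 = 10.7 kHz, folds to fs − 16.3 kHz = 5.1 kHz.
66.8 kHz mod fs = 2.6 kHz.
2.6 kHz ≤ fs/2 = 10.7 kHz, appears at 2.6 kHz.
42.5 kHz mod fs = 21.1 kHz.
21.1 kHz > fs/2 = 10.7 kHz, folds to fs − 21.1 kHz = 0.3 kHz.
Distinct values: {0.3 kHz, 2.6 kHz, 5.1 kHz} → 3.

3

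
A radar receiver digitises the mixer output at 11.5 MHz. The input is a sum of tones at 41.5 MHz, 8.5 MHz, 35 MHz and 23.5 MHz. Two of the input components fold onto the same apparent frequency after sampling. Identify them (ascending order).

23.5 MHz, 35 MHz

fs/2 = 5.75 MHz.
41.5 MHz mod fs = 7 MHz.
7 MHz > fs/2 = 5.75 MHz, folds to fs − 7 MHz = 4.5 MHz.
8.5 MHz > fs/2 = 5.75 MHz, folds to fs − 8.5 MHz = 3 MHz.
35 MHz mod fs = 0.5 MHz.
0.5 MHz ≤ fs/2 = 5.75 MHz, appears at 0.5 MHz.
23.5 MHz mod fs = 0.5 MHz.
0.5 MHz ≤ fs/2 = 5.75 MHz, appears at 0.5 MHz.
23.5 MHz and 35 MHz both map to 0.5 MHz.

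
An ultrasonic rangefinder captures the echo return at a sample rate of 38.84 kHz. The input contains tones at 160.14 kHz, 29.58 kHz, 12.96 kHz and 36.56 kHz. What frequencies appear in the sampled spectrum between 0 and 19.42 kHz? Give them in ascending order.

fs/2 = 19.42 kHz.
160.14 kHz mod fs = 4.78 kHz.
4.78 kHz ≤ fs/2 = 19.42 kHz, appears at 4.78 kHz.
29.58 kHz > fs/2 = 19.42 kHz, folds to fs − 29.58 kHz = 9.26 kHz.
12.96 kHz ≤ fs/2 = 19.42 kHz, passes unchanged.
36.56 kHz > fs/2 = 19.42 kHz, folds to fs − 36.56 kHz = 2.28 kHz.
Distinct values: {2.28 kHz, 4.78 kHz, 9.26 kHz, 12.96 kHz}.

2.28 kHz, 4.78 kHz, 9.26 kHz, 12.96 kHz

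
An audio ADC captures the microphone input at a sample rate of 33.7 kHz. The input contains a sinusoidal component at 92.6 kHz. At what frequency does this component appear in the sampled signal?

92.6 kHz mod fs = 25.2 kHz.
25.2 kHz > fs/2 = 16.85 kHz, folds to fs − 25.2 kHz = 8.5 kHz.

8.5 kHz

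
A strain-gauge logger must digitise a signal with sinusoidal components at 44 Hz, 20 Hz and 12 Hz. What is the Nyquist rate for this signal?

Highest-frequency component: 44 Hz.
Nyquist rate = 2 × 44 Hz = 88 Hz.

88 Hz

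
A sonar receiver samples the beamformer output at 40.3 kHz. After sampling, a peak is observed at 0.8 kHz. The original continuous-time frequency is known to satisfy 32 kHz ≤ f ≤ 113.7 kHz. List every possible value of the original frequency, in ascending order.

Frequencies that alias to 0.8 kHz are k·fs ± 0.8 kHz for integer k ≥ 0.
k=0: 0.8 kHz.
k=1: 39.5 kHz, 41.1 kHz.
k=2: 79.8 kHz, 81.4 kHz.
k=3: 120.1 kHz, 121.7 kHz.
Within [32 kHz, 113.7 kHz]: 39.5 kHz, 41.1 kHz, 79.8 kHz, 81.4 kHz.

39.5 kHz, 41.1 kHz, 79.8 kHz, 81.4 kHz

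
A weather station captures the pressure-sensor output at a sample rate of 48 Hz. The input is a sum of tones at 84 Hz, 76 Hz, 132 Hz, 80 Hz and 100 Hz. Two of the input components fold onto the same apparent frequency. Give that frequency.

12 Hz

fs/2 = 24 Hz.
84 Hz mod fs = 36 Hz.
36 Hz > fs/2 = 24 Hz, folds to fs − 36 Hz = 12 Hz.
76 Hz mod fs = 28 Hz.
28 Hz > fs/2 = 24 Hz, folds to fs − 28 Hz = 20 Hz.
132 Hz mod fs = 36 Hz.
36 Hz > fs/2 = 24 Hz, folds to fs − 36 Hz = 12 Hz.
80 Hz mod fs = 32 Hz.
32 Hz > fs/2 = 24 Hz, folds to fs − 32 Hz = 16 Hz.
100 Hz mod fs = 4 Hz.
4 Hz ≤ fs/2 = 24 Hz, appears at 4 Hz.
84 Hz and 132 Hz both map to 12 Hz.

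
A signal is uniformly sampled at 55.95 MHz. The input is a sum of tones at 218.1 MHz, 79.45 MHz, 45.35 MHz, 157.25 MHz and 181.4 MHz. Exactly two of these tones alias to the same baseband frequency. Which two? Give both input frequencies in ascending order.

45.35 MHz, 157.25 MHz

fs/2 = 27.975 MHz.
218.1 MHz mod fs = 50.25 MHz.
50.25 MHz > fs/2 = 27.975 MHz, folds to fs − 50.25 MHz = 5.7 MHz.
79.45 MHz mod fs = 23.5 MHz.
23.5 MHz ≤ fs/2 = 27.975 MHz, appears at 23.5 MHz.
45.35 MHz > fs/2 = 27.975 MHz, folds to fs − 45.35 MHz = 10.6 MHz.
157.25 MHz mod fs = 45.35 MHz.
45.35 MHz > fs/2 = 27.975 MHz, folds to fs − 45.35 MHz = 10.6 MHz.
181.4 MHz mod fs = 13.55 MHz.
13.55 MHz ≤ fs/2 = 27.975 MHz, appears at 13.55 MHz.
45.35 MHz and 157.25 MHz both map to 10.6 MHz.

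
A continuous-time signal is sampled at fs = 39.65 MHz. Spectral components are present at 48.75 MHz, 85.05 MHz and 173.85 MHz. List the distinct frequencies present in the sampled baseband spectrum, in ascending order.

5.75 MHz, 9.1 MHz, 15.25 MHz

fs/2 = 19.825 MHz.
48.75 MHz mod fs = 9.1 MHz.
9.1 MHz ≤ fs/2 = 19.825 MHz, appears at 9.1 MHz.
85.05 MHz mod fs = 5.75 MHz.
5.75 MHz ≤ fs/2 = 19.825 MHz, appears at 5.75 MHz.
173.85 MHz mod fs = 15.25 MHz.
15.25 MHz ≤ fs/2 = 19.825 MHz, appears at 15.25 MHz.
Distinct values: {5.75 MHz, 9.1 MHz, 15.25 MHz}.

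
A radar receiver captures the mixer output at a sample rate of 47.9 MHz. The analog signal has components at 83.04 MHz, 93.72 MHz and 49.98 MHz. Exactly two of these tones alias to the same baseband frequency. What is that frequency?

2.08 MHz

fs/2 = 23.95 MHz.
83.04 MHz mod fs = 35.14 MHz.
35.14 MHz > fs/2 = 23.95 MHz, folds to fs − 35.14 MHz = 12.76 MHz.
93.72 MHz mod fs = 45.82 MHz.
45.82 MHz > fs/2 = 23.95 MHz, folds to fs − 45.82 MHz = 2.08 MHz.
49.98 MHz mod fs = 2.08 MHz.
2.08 MHz ≤ fs/2 = 23.95 MHz, appears at 2.08 MHz.
49.98 MHz and 93.72 MHz both map to 2.08 MHz.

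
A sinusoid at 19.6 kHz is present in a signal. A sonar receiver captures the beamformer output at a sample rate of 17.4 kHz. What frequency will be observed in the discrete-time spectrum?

2.2 kHz

19.6 kHz mod fs = 2.2 kHz.
2.2 kHz ≤ fs/2 = 8.7 kHz, appears at 2.2 kHz.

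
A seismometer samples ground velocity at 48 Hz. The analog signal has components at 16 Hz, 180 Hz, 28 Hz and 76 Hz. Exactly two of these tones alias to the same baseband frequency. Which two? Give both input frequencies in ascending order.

fs/2 = 24 Hz.
16 Hz ≤ fs/2 = 24 Hz, passes unchanged.
180 Hz mod fs = 36 Hz.
36 Hz > fs/2 = 24 Hz, folds to fs − 36 Hz = 12 Hz.
28 Hz > fs/2 = 24 Hz, folds to fs − 28 Hz = 20 Hz.
76 Hz mod fs = 28 Hz.
28 Hz > fs/2 = 24 Hz, folds to fs − 28 Hz = 20 Hz.
28 Hz and 76 Hz both map to 20 Hz.

28 Hz, 76 Hz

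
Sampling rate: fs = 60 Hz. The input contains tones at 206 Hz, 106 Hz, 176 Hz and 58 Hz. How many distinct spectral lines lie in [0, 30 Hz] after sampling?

fs/2 = 30 Hz.
206 Hz mod fs = 26 Hz.
26 Hz ≤ fs/2 = 30 Hz, appears at 26 Hz.
106 Hz mod fs = 46 Hz.
46 Hz > fs/2 = 30 Hz, folds to fs − 46 Hz = 14 Hz.
176 Hz mod fs = 56 Hz.
56 Hz > fs/2 = 30 Hz, folds to fs − 56 Hz = 4 Hz.
58 Hz > fs/2 = 30 Hz, folds to fs − 58 Hz = 2 Hz.
Distinct values: {2 Hz, 4 Hz, 14 Hz, 26 Hz} → 4.

4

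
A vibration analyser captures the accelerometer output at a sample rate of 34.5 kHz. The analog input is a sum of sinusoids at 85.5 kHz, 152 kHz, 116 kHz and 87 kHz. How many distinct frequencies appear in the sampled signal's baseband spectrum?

fs/2 = 17.25 kHz.
85.5 kHz mod fs = 16.5 kHz.
16.5 kHz ≤ fs/2 = 17.25 kHz, appears at 16.5 kHz.
152 kHz mod fs = 14 kHz.
14 kHz ≤ fs/2 = 17.25 kHz, appears at 14 kHz.
116 kHz mod fs = 12.5 kHz.
12.5 kHz ≤ fs/2 = 17.25 kHz, appears at 12.5 kHz.
87 kHz mod fs = 18 kHz.
18 kHz > fs/2 = 17.25 kHz, folds to fs − 18 kHz = 16.5 kHz.
Distinct values: {12.5 kHz, 14 kHz, 16.5 kHz} → 3.

3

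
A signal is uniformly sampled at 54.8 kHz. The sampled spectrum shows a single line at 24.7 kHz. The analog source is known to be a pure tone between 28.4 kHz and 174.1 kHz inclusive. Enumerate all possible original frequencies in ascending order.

30.1 kHz, 79.5 kHz, 84.9 kHz, 134.3 kHz, 139.7 kHz

Frequencies that alias to 24.7 kHz are k·fs ± 24.7 kHz for integer k ≥ 0.
k=0: 24.7 kHz.
k=1: 30.1 kHz, 79.5 kHz.
k=2: 84.9 kHz, 134.3 kHz.
k=3: 139.7 kHz, 189.1 kHz.
k=4: 194.5 kHz, 243.9 kHz.
Within [28.4 kHz, 174.1 kHz]: 30.1 kHz, 79.5 kHz, 84.9 kHz, 134.3 kHz, 139.7 kHz.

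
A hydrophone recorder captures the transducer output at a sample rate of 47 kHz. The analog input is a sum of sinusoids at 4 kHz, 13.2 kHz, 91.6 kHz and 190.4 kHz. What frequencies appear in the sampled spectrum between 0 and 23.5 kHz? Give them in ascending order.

2.4 kHz, 4 kHz, 13.2 kHz

fs/2 = 23.5 kHz.
4 kHz ≤ fs/2 = 23.5 kHz, passes unchanged.
13.2 kHz ≤ fs/2 = 23.5 kHz, passes unchanged.
91.6 kHz mod fs = 44.6 kHz.
44.6 kHz > fs/2 = 23.5 kHz, folds to fs − 44.6 kHz = 2.4 kHz.
190.4 kHz mod fs = 2.4 kHz.
2.4 kHz ≤ fs/2 = 23.5 kHz, appears at 2.4 kHz.
Distinct values: {2.4 kHz, 4 kHz, 13.2 kHz}.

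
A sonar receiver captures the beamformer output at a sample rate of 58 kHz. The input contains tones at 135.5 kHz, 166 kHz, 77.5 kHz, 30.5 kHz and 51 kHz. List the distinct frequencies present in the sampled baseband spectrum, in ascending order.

7 kHz, 8 kHz, 19.5 kHz, 27.5 kHz

fs/2 = 29 kHz.
135.5 kHz mod fs = 19.5 kHz.
19.5 kHz ≤ fs/2 = 29 kHz, appears at 19.5 kHz.
166 kHz mod fs = 50 kHz.
50 kHz > fs/2 = 29 kHz, folds to fs − 50 kHz = 8 kHz.
77.5 kHz mod fs = 19.5 kHz.
19.5 kHz ≤ fs/2 = 29 kHz, appears at 19.5 kHz.
30.5 kHz > fs/2 = 29 kHz, folds to fs − 30.5 kHz = 27.5 kHz.
51 kHz > fs/2 = 29 kHz, folds to fs − 51 kHz = 7 kHz.
Distinct values: {7 kHz, 8 kHz, 19.5 kHz, 27.5 kHz}.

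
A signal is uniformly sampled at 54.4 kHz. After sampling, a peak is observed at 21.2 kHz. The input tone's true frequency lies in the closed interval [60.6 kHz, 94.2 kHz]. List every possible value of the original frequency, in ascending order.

Frequencies that alias to 21.2 kHz are k·fs ± 21.2 kHz for integer k ≥ 0.
k=0: 21.2 kHz.
k=1: 33.2 kHz, 75.6 kHz.
k=2: 87.6 kHz, 130 kHz.
k=3: 142 kHz, 184.4 kHz.
Within [60.6 kHz, 94.2 kHz]: 75.6 kHz, 87.6 kHz.

75.6 kHz, 87.6 kHz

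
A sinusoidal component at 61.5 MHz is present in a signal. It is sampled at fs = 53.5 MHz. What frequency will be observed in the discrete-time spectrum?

61.5 MHz mod fs = 8 MHz.
8 MHz ≤ fs/2 = 26.75 MHz, appears at 8 MHz.

8 MHz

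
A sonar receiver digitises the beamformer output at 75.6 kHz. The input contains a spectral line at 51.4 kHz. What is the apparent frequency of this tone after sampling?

24.2 kHz

51.4 kHz > fs/2 = 37.8 kHz, folds to fs − 51.4 kHz = 24.2 kHz.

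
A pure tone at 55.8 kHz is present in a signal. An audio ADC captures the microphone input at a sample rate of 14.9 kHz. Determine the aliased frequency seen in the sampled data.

55.8 kHz mod fs = 11.1 kHz.
11.1 kHz > fs/2 = 7.45 kHz, folds to fs − 11.1 kHz = 3.8 kHz.

3.8 kHz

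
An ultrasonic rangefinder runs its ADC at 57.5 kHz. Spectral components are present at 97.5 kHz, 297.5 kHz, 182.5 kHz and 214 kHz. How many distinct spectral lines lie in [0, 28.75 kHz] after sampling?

fs/2 = 28.75 kHz.
97.5 kHz mod fs = 40 kHz.
40 kHz > fs/2 = 28.75 kHz, folds to fs − 40 kHz = 17.5 kHz.
297.5 kHz mod fs = 10 kHz.
10 kHz ≤ fs/2 = 28.75 kHz, appears at 10 kHz.
182.5 kHz mod fs = 10 kHz.
10 kHz ≤ fs/2 = 28.75 kHz, appears at 10 kHz.
214 kHz mod fs = 41.5 kHz.
41.5 kHz > fs/2 = 28.75 kHz, folds to fs − 41.5 kHz = 16 kHz.
Distinct values: {10 kHz, 16 kHz, 17.5 kHz} → 3.

3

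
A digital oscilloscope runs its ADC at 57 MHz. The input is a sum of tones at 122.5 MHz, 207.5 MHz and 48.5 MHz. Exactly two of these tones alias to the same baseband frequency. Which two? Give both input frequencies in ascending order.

48.5 MHz, 122.5 MHz

fs/2 = 28.5 MHz.
122.5 MHz mod fs = 8.5 MHz.
8.5 MHz ≤ fs/2 = 28.5 MHz, appears at 8.5 MHz.
207.5 MHz mod fs = 36.5 MHz.
36.5 MHz > fs/2 = 28.5 MHz, folds to fs − 36.5 MHz = 20.5 MHz.
48.5 MHz > fs/2 = 28.5 MHz, folds to fs − 48.5 MHz = 8.5 MHz.
48.5 MHz and 122.5 MHz both map to 8.5 MHz.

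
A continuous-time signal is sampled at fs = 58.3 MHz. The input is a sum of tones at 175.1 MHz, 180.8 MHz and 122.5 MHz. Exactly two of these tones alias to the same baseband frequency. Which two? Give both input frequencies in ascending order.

122.5 MHz, 180.8 MHz

fs/2 = 29.15 MHz.
175.1 MHz mod fs = 0.2 MHz.
0.2 MHz ≤ fs/2 = 29.15 MHz, appears at 0.2 MHz.
180.8 MHz mod fs = 5.9 MHz.
5.9 MHz ≤ fs/2 = 29.15 MHz, appears at 5.9 MHz.
122.5 MHz mod fs = 5.9 MHz.
5.9 MHz ≤ fs/2 = 29.15 MHz, appears at 5.9 MHz.
122.5 MHz and 180.8 MHz both map to 5.9 MHz.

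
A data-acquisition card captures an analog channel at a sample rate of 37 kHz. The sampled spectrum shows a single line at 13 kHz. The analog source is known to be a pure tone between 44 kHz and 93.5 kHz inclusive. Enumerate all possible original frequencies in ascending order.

Frequencies that alias to 13 kHz are k·fs ± 13 kHz for integer k ≥ 0.
k=0: 13 kHz.
k=1: 24 kHz, 50 kHz.
k=2: 61 kHz, 87 kHz.
k=3: 98 kHz, 124 kHz.
Within [44 kHz, 93.5 kHz]: 50 kHz, 61 kHz, 87 kHz.

50 kHz, 61 kHz, 87 kHz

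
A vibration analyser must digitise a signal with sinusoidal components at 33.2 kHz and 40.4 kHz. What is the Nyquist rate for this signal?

80.8 kHz

Highest-frequency component: 40.4 kHz.
Nyquist rate = 2 × 40.4 kHz = 80.8 kHz.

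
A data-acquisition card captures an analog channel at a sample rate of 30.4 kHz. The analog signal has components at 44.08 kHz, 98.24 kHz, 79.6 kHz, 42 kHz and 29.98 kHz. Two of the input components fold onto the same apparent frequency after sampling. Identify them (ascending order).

fs/2 = 15.2 kHz.
44.08 kHz mod fs = 13.68 kHz.
13.68 kHz ≤ fs/2 = 15.2 kHz, appears at 13.68 kHz.
98.24 kHz mod fs = 7.04 kHz.
7.04 kHz ≤ fs/2 = 15.2 kHz, appears at 7.04 kHz.
79.6 kHz mod fs = 18.8 kHz.
18.8 kHz > fs/2 = 15.2 kHz, folds to fs − 18.8 kHz = 11.6 kHz.
42 kHz mod fs = 11.6 kHz.
11.6 kHz ≤ fs/2 = 15.2 kHz, appears at 11.6 kHz.
29.98 kHz > fs/2 = 15.2 kHz, folds to fs − 29.98 kHz = 0.42 kHz.
42 kHz and 79.6 kHz both map to 11.6 kHz.

42 kHz, 79.6 kHz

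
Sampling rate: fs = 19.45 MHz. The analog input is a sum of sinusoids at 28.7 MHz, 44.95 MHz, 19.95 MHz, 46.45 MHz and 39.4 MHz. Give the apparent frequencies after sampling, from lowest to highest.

0.5 MHz, 6.05 MHz, 7.55 MHz, 9.25 MHz

fs/2 = 9.725 MHz.
28.7 MHz mod fs = 9.25 MHz.
9.25 MHz ≤ fs/2 = 9.725 MHz, appears at 9.25 MHz.
44.95 MHz mod fs = 6.05 MHz.
6.05 MHz ≤ fs/2 = 9.725 MHz, appears at 6.05 MHz.
19.95 MHz mod fs = 0.5 MHz.
0.5 MHz ≤ fs/2 = 9.725 MHz, appears at 0.5 MHz.
46.45 MHz mod fs = 7.55 MHz.
7.55 MHz ≤ fs/2 = 9.725 MHz, appears at 7.55 MHz.
39.4 MHz mod fs = 0.5 MHz.
0.5 MHz ≤ fs/2 = 9.725 MHz, appears at 0.5 MHz.
Distinct values: {0.5 MHz, 6.05 MHz, 7.55 MHz, 9.25 MHz}.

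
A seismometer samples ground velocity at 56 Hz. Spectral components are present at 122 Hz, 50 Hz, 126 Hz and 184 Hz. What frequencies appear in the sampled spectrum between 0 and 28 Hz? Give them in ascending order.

6 Hz, 10 Hz, 14 Hz, 16 Hz

fs/2 = 28 Hz.
122 Hz mod fs = 10 Hz.
10 Hz ≤ fs/2 = 28 Hz, appears at 10 Hz.
50 Hz > fs/2 = 28 Hz, folds to fs − 50 Hz = 6 Hz.
126 Hz mod fs = 14 Hz.
14 Hz ≤ fs/2 = 28 Hz, appears at 14 Hz.
184 Hz mod fs = 16 Hz.
16 Hz ≤ fs/2 = 28 Hz, appears at 16 Hz.
Distinct values: {6 Hz, 10 Hz, 14 Hz, 16 Hz}.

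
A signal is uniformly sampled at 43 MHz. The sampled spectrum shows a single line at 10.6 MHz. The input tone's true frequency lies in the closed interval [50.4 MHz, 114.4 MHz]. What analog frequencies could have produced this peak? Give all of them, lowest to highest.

Frequencies that alias to 10.6 MHz are k·fs ± 10.6 MHz for integer k ≥ 0.
k=0: 10.6 MHz.
k=1: 32.4 MHz, 53.6 MHz.
k=2: 75.4 MHz, 96.6 MHz.
k=3: 118.4 MHz, 139.6 MHz.
Within [50.4 MHz, 114.4 MHz]: 53.6 MHz, 75.4 MHz, 96.6 MHz.

53.6 MHz, 75.4 MHz, 96.6 MHz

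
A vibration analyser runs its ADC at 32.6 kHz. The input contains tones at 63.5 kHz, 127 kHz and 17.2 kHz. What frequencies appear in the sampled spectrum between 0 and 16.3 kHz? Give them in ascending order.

1.7 kHz, 3.4 kHz, 15.4 kHz

fs/2 = 16.3 kHz.
63.5 kHz mod fs = 30.9 kHz.
30.9 kHz > fs/2 = 16.3 kHz, folds to fs − 30.9 kHz = 1.7 kHz.
127 kHz mod fs = 29.2 kHz.
29.2 kHz > fs/2 = 16.3 kHz, folds to fs − 29.2 kHz = 3.4 kHz.
17.2 kHz > fs/2 = 16.3 kHz, folds to fs − 17.2 kHz = 15.4 kHz.
Distinct values: {1.7 kHz, 3.4 kHz, 15.4 kHz}.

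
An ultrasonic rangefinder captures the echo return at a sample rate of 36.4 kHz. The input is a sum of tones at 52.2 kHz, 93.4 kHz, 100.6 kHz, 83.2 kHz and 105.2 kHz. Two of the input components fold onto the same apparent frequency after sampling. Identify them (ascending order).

52.2 kHz, 93.4 kHz

fs/2 = 18.2 kHz.
52.2 kHz mod fs = 15.8 kHz.
15.8 kHz ≤ fs/2 = 18.2 kHz, appears at 15.8 kHz.
93.4 kHz mod fs = 20.6 kHz.
20.6 kHz > fs/2 = 18.2 kHz, folds to fs − 20.6 kHz = 15.8 kHz.
100.6 kHz mod fs = 27.8 kHz.
27.8 kHz > fs/2 = 18.2 kHz, folds to fs − 27.8 kHz = 8.6 kHz.
83.2 kHz mod fs = 10.4 kHz.
10.4 kHz ≤ fs/2 = 18.2 kHz, appears at 10.4 kHz.
105.2 kHz mod fs = 32.4 kHz.
32.4 kHz > fs/2 = 18.2 kHz, folds to fs − 32.4 kHz = 4 kHz.
52.2 kHz and 93.4 kHz both map to 15.8 kHz.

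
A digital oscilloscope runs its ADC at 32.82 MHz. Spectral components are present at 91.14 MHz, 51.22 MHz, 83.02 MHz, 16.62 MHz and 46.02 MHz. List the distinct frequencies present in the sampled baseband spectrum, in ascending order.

7.32 MHz, 13.2 MHz, 14.42 MHz, 15.44 MHz, 16.2 MHz

fs/2 = 16.41 MHz.
91.14 MHz mod fs = 25.5 MHz.
25.5 MHz > fs/2 = 16.41 MHz, folds to fs − 25.5 MHz = 7.32 MHz.
51.22 MHz mod fs = 18.4 MHz.
18.4 MHz > fs/2 = 16.41 MHz, folds to fs − 18.4 MHz = 14.42 MHz.
83.02 MHz mod fs = 17.38 MHz.
17.38 MHz > fs/2 = 16.41 MHz, folds to fs − 17.38 MHz = 15.44 MHz.
16.62 MHz > fs/2 = 16.41 MHz, folds to fs − 16.62 MHz = 16.2 MHz.
46.02 MHz mod fs = 13.2 MHz.
13.2 MHz ≤ fs/2 = 16.41 MHz, appears at 13.2 MHz.
Distinct values: {7.32 MHz, 13.2 MHz, 14.42 MHz, 15.44 MHz, 16.2 MHz}.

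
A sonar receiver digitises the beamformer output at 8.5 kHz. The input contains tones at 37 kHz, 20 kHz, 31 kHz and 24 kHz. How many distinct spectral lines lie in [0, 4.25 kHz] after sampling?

fs/2 = 4.25 kHz.
37 kHz mod fs = 3 kHz.
3 kHz ≤ fs/2 = 4.25 kHz, appears at 3 kHz.
20 kHz mod fs = 3 kHz.
3 kHz ≤ fs/2 = 4.25 kHz, appears at 3 kHz.
31 kHz mod fs = 5.5 kHz.
5.5 kHz > fs/2 = 4.25 kHz, folds to fs − 5.5 kHz = 3 kHz.
24 kHz mod fs = 7 kHz.
7 kHz > fs/2 = 4.25 kHz, folds to fs − 7 kHz = 1.5 kHz.
Distinct values: {1.5 kHz, 3 kHz} → 2.

2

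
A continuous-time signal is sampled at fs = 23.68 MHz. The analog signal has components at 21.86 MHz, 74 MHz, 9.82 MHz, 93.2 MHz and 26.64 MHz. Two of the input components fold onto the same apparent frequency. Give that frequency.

2.96 MHz

fs/2 = 11.84 MHz.
21.86 MHz > fs/2 = 11.84 MHz, folds to fs − 21.86 MHz = 1.82 MHz.
74 MHz mod fs = 2.96 MHz.
2.96 MHz ≤ fs/2 = 11.84 MHz, appears at 2.96 MHz.
9.82 MHz ≤ fs/2 = 11.84 MHz, passes unchanged.
93.2 MHz mod fs = 22.16 MHz.
22.16 MHz > fs/2 = 11.84 MHz, folds to fs − 22.16 MHz = 1.52 MHz.
26.64 MHz mod fs = 2.96 MHz.
2.96 MHz ≤ fs/2 = 11.84 MHz, appears at 2.96 MHz.
26.64 MHz and 74 MHz both map to 2.96 MHz.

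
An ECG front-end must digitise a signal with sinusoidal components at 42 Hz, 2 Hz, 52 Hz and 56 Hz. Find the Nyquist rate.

Highest-frequency component: 56 Hz.
Nyquist rate = 2 × 56 Hz = 112 Hz.

112 Hz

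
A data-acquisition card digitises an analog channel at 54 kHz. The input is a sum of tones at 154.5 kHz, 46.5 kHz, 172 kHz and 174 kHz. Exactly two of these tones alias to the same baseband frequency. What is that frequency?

fs/2 = 27 kHz.
154.5 kHz mod fs = 46.5 kHz.
46.5 kHz > fs/2 = 27 kHz, folds to fs − 46.5 kHz = 7.5 kHz.
46.5 kHz > fs/2 = 27 kHz, folds to fs − 46.5 kHz = 7.5 kHz.
172 kHz mod fs = 10 kHz.
10 kHz ≤ fs/2 = 27 kHz, appears at 10 kHz.
174 kHz mod fs = 12 kHz.
12 kHz ≤ fs/2 = 27 kHz, appears at 12 kHz.
46.5 kHz and 154.5 kHz both map to 7.5 kHz.

7.5 kHz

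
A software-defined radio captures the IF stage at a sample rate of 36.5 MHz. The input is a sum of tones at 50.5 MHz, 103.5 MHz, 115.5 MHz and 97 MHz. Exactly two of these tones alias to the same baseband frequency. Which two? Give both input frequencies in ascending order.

fs/2 = 18.25 MHz.
50.5 MHz mod fs = 14 MHz.
14 MHz ≤ fs/2 = 18.25 MHz, appears at 14 MHz.
103.5 MHz mod fs = 30.5 MHz.
30.5 MHz > fs/2 = 18.25 MHz, folds to fs − 30.5 MHz = 6 MHz.
115.5 MHz mod fs = 6 MHz.
6 MHz ≤ fs/2 = 18.25 MHz, appears at 6 MHz.
97 MHz mod fs = 24 MHz.
24 MHz > fs/2 = 18.25 MHz, folds to fs − 24 MHz = 12.5 MHz.
103.5 MHz and 115.5 MHz both map to 6 MHz.

103.5 MHz, 115.5 MHz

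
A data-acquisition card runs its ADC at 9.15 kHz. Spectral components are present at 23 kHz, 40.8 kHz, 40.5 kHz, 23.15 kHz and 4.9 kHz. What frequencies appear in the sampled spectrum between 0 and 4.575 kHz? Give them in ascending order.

3.9 kHz, 4.2 kHz, 4.25 kHz, 4.3 kHz, 4.45 kHz

fs/2 = 4.575 kHz.
23 kHz mod fs = 4.7 kHz.
4.7 kHz > fs/2 = 4.575 kHz, folds to fs − 4.7 kHz = 4.45 kHz.
40.8 kHz mod fs = 4.2 kHz.
4.2 kHz ≤ fs/2 = 4.575 kHz, appears at 4.2 kHz.
40.5 kHz mod fs = 3.9 kHz.
3.9 kHz ≤ fs/2 = 4.575 kHz, appears at 3.9 kHz.
23.15 kHz mod fs = 4.85 kHz.
4.85 kHz > fs/2 = 4.575 kHz, folds to fs − 4.85 kHz = 4.3 kHz.
4.9 kHz > fs/2 = 4.575 kHz, folds to fs − 4.9 kHz = 4.25 kHz.
Distinct values: {3.9 kHz, 4.2 kHz, 4.25 kHz, 4.3 kHz, 4.45 kHz}.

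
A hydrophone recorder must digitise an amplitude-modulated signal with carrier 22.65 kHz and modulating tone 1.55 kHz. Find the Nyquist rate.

48.4 kHz

AM sidebands sit at fc ± fm = 21.1 kHz and 24.2 kHz.
Highest-frequency component: 24.2 kHz.
Nyquist rate = 2 × 24.2 kHz = 48.4 kHz.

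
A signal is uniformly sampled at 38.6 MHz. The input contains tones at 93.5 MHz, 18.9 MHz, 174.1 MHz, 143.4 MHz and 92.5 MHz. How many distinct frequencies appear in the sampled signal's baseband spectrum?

4

fs/2 = 19.3 MHz.
93.5 MHz mod fs = 16.3 MHz.
16.3 MHz ≤ fs/2 = 19.3 MHz, appears at 16.3 MHz.
18.9 MHz ≤ fs/2 = 19.3 MHz, passes unchanged.
174.1 MHz mod fs = 19.7 MHz.
19.7 MHz > fs/2 = 19.3 MHz, folds to fs − 19.7 MHz = 18.9 MHz.
143.4 MHz mod fs = 27.6 MHz.
27.6 MHz > fs/2 = 19.3 MHz, folds to fs − 27.6 MHz = 11 MHz.
92.5 MHz mod fs = 15.3 MHz.
15.3 MHz ≤ fs/2 = 19.3 MHz, appears at 15.3 MHz.
Distinct values: {11 MHz, 15.3 MHz, 16.3 MHz, 18.9 MHz} → 4.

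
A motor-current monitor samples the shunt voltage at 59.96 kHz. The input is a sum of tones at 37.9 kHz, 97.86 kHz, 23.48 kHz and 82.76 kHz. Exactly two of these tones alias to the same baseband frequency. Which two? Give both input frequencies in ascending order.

fs/2 = 29.98 kHz.
37.9 kHz > fs/2 = 29.98 kHz, folds to fs − 37.9 kHz = 22.06 kHz.
97.86 kHz mod fs = 37.9 kHz.
37.9 kHz > fs/2 = 29.98 kHz, folds to fs − 37.9 kHz = 22.06 kHz.
23.48 kHz ≤ fs/2 = 29.98 kHz, passes unchanged.
82.76 kHz mod fs = 22.8 kHz.
22.8 kHz ≤ fs/2 = 29.98 kHz, appears at 22.8 kHz.
37.9 kHz and 97.86 kHz both map to 22.06 kHz.

37.9 kHz, 97.86 kHz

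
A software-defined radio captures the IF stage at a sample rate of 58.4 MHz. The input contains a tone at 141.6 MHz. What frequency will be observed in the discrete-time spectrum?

141.6 MHz mod fs = 24.8 MHz.
24.8 MHz ≤ fs/2 = 29.2 MHz, appears at 24.8 MHz.

24.8 MHz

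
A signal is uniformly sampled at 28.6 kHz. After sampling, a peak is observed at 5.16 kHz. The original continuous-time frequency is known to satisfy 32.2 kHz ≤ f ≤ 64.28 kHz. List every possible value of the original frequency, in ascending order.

Frequencies that alias to 5.16 kHz are k·fs ± 5.16 kHz for integer k ≥ 0.
k=0: 5.16 kHz.
k=1: 23.44 kHz, 33.76 kHz.
k=2: 52.04 kHz, 62.36 kHz.
k=3: 80.64 kHz, 90.96 kHz.
Within [32.2 kHz, 64.28 kHz]: 33.76 kHz, 52.04 kHz, 62.36 kHz.

33.76 kHz, 52.04 kHz, 62.36 kHz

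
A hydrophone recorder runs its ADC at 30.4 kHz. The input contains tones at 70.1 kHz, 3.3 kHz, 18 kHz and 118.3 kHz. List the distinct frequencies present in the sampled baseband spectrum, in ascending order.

fs/2 = 15.2 kHz.
70.1 kHz mod fs = 9.3 kHz.
9.3 kHz ≤ fs/2 = 15.2 kHz, appears at 9.3 kHz.
3.3 kHz ≤ fs/2 = 15.2 kHz, passes unchanged.
18 kHz > fs/2 = 15.2 kHz, folds to fs − 18 kHz = 12.4 kHz.
118.3 kHz mod fs = 27.1 kHz.
27.1 kHz > fs/2 = 15.2 kHz, folds to fs − 27.1 kHz = 3.3 kHz.
Distinct values: {3.3 kHz, 9.3 kHz, 12.4 kHz}.

3.3 kHz, 9.3 kHz, 12.4 kHz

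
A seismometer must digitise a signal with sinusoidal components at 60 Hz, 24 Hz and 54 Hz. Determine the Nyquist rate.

120 Hz

Highest-frequency component: 60 Hz.
Nyquist rate = 2 × 60 Hz = 120 Hz.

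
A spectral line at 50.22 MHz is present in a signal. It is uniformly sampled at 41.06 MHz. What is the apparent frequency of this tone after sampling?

9.16 MHz

50.22 MHz mod fs = 9.16 MHz.
9.16 MHz ≤ fs/2 = 20.53 MHz, appears at 9.16 MHz.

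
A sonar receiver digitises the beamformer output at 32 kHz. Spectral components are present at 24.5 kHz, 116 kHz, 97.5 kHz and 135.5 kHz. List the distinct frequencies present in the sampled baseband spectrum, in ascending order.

1.5 kHz, 7.5 kHz, 12 kHz

fs/2 = 16 kHz.
24.5 kHz > fs/2 = 16 kHz, folds to fs − 24.5 kHz = 7.5 kHz.
116 kHz mod fs = 20 kHz.
20 kHz > fs/2 = 16 kHz, folds to fs − 20 kHz = 12 kHz.
97.5 kHz mod fs = 1.5 kHz.
1.5 kHz ≤ fs/2 = 16 kHz, appears at 1.5 kHz.
135.5 kHz mod fs = 7.5 kHz.
7.5 kHz ≤ fs/2 = 16 kHz, appears at 7.5 kHz.
Distinct values: {1.5 kHz, 7.5 kHz, 12 kHz}.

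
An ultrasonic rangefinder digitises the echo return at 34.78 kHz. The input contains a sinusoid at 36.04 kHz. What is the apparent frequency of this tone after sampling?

36.04 kHz mod fs = 1.26 kHz.
1.26 kHz ≤ fs/2 = 17.39 kHz, appears at 1.26 kHz.

1.26 kHz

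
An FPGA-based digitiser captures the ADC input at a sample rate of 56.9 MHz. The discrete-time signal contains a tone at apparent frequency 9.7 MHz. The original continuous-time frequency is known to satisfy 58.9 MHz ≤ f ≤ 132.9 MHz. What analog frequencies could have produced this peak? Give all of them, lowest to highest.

66.6 MHz, 104.1 MHz, 123.5 MHz

Frequencies that alias to 9.7 MHz are k·fs ± 9.7 MHz for integer k ≥ 0.
k=0: 9.7 MHz.
k=1: 47.2 MHz, 66.6 MHz.
k=2: 104.1 MHz, 123.5 MHz.
k=3: 161 MHz, 180.4 MHz.
Within [58.9 MHz, 132.9 MHz]: 66.6 MHz, 104.1 MHz, 123.5 MHz.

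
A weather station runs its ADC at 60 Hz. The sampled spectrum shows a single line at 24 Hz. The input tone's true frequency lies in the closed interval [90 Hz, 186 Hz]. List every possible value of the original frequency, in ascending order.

96 Hz, 144 Hz, 156 Hz

Frequencies that alias to 24 Hz are k·fs ± 24 Hz for integer k ≥ 0.
k=0: 24 Hz.
k=1: 36 Hz, 84 Hz.
k=2: 96 Hz, 144 Hz.
k=3: 156 Hz, 204 Hz.
k=4: 216 Hz, 264 Hz.
Within [90 Hz, 186 Hz]: 96 Hz, 144 Hz, 156 Hz.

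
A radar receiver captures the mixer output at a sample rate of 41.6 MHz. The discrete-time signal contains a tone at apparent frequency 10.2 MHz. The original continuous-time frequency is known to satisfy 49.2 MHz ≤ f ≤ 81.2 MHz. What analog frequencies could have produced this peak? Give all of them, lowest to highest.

Frequencies that alias to 10.2 MHz are k·fs ± 10.2 MHz for integer k ≥ 0.
k=0: 10.2 MHz.
k=1: 31.4 MHz, 51.8 MHz.
k=2: 73 MHz, 93.4 MHz.
k=3: 114.6 MHz, 135 MHz.
Within [49.2 MHz, 81.2 MHz]: 51.8 MHz, 73 MHz.

51.8 MHz, 73 MHz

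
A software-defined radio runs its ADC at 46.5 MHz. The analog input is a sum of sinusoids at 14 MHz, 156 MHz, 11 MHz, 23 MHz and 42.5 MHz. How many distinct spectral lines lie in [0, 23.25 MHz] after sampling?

fs/2 = 23.25 MHz.
14 MHz ≤ fs/2 = 23.25 MHz, passes unchanged.
156 MHz mod fs = 16.5 MHz.
16.5 MHz ≤ fs/2 = 23.25 MHz, appears at 16.5 MHz.
11 MHz ≤ fs/2 = 23.25 MHz, passes unchanged.
23 MHz ≤ fs/2 = 23.25 MHz, passes unchanged.
42.5 MHz > fs/2 = 23.25 MHz, folds to fs − 42.5 MHz = 4 MHz.
Distinct values: {4 MHz, 11 MHz, 14 MHz, 16.5 MHz, 23 MHz} → 5.

5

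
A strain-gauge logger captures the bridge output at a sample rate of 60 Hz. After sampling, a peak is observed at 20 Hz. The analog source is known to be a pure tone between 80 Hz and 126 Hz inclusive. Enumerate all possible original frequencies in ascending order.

Frequencies that alias to 20 Hz are k·fs ± 20 Hz for integer k ≥ 0.
k=0: 20 Hz.
k=1: 40 Hz, 80 Hz.
k=2: 100 Hz, 140 Hz.
k=3: 160 Hz, 200 Hz.
Within [80 Hz, 126 Hz]: 80 Hz, 100 Hz.

80 Hz, 100 Hz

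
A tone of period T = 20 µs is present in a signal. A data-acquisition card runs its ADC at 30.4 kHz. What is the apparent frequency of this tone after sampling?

T = 20 µs → f = 1/T = 50 kHz.
50 kHz mod fs = 19.6 kHz.
19.6 kHz > fs/2 = 15.2 kHz, folds to fs − 19.6 kHz = 10.8 kHz.

10.8 kHz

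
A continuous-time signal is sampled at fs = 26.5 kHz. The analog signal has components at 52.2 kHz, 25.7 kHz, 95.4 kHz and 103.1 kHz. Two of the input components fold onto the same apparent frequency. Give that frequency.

fs/2 = 13.25 kHz.
52.2 kHz mod fs = 25.7 kHz.
25.7 kHz > fs/2 = 13.25 kHz, folds to fs − 25.7 kHz = 0.8 kHz.
25.7 kHz > fs/2 = 13.25 kHz, folds to fs − 25.7 kHz = 0.8 kHz.
95.4 kHz mod fs = 15.9 kHz.
15.9 kHz > fs/2 = 13.25 kHz, folds to fs − 15.9 kHz = 10.6 kHz.
103.1 kHz mod fs = 23.6 kHz.
23.6 kHz > fs/2 = 13.25 kHz, folds to fs − 23.6 kHz = 2.9 kHz.
25.7 kHz and 52.2 kHz both map to 0.8 kHz.

0.8 kHz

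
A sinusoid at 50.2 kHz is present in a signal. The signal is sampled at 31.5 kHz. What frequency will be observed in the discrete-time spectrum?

50.2 kHz mod fs = 18.7 kHz.
18.7 kHz > fs/2 = 15.75 kHz, folds to fs − 18.7 kHz = 12.8 kHz.

12.8 kHz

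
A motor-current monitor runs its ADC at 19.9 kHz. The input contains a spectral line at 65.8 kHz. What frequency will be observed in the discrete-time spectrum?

65.8 kHz mod fs = 6.1 kHz.
6.1 kHz ≤ fs/2 = 9.95 kHz, appears at 6.1 kHz.

6.1 kHz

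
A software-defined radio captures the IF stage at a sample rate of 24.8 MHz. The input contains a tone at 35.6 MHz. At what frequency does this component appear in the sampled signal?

10.8 MHz

35.6 MHz mod fs = 10.8 MHz.
10.8 MHz ≤ fs/2 = 12.4 MHz, appears at 10.8 MHz.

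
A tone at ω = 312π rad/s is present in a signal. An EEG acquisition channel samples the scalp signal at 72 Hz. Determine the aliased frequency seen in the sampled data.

ω = 312π rad/s → f = ω/(2π) = 156 Hz.
156 Hz mod fs = 12 Hz.
12 Hz ≤ fs/2 = 36 Hz, appears at 12 Hz.

12 Hz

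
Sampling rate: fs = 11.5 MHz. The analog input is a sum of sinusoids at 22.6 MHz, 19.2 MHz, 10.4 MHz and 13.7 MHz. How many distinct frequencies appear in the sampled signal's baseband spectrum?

4

fs/2 = 5.75 MHz.
22.6 MHz mod fs = 11.1 MHz.
11.1 MHz > fs/2 = 5.75 MHz, folds to fs − 11.1 MHz = 0.4 MHz.
19.2 MHz mod fs = 7.7 MHz.
7.7 MHz > fs/2 = 5.75 MHz, folds to fs − 7.7 MHz = 3.8 MHz.
10.4 MHz > fs/2 = 5.75 MHz, folds to fs − 10.4 MHz = 1.1 MHz.
13.7 MHz mod fs = 2.2 MHz.
2.2 MHz ≤ fs/2 = 5.75 MHz, appears at 2.2 MHz.
Distinct values: {0.4 MHz, 1.1 MHz, 2.2 MHz, 3.8 MHz} → 4.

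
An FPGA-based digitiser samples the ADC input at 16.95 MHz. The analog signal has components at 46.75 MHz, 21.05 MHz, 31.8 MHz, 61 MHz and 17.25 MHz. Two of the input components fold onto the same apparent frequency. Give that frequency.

4.1 MHz

fs/2 = 8.475 MHz.
46.75 MHz mod fs = 12.85 MHz.
12.85 MHz > fs/2 = 8.475 MHz, folds to fs − 12.85 MHz = 4.1 MHz.
21.05 MHz mod fs = 4.1 MHz.
4.1 MHz ≤ fs/2 = 8.475 MHz, appears at 4.1 MHz.
31.8 MHz mod fs = 14.85 MHz.
14.85 MHz > fs/2 = 8.475 MHz, folds to fs − 14.85 MHz = 2.1 MHz.
61 MHz mod fs = 10.15 MHz.
10.15 MHz > fs/2 = 8.475 MHz, folds to fs − 10.15 MHz = 6.8 MHz.
17.25 MHz mod fs = 0.3 MHz.
0.3 MHz ≤ fs/2 = 8.475 MHz, appears at 0.3 MHz.
21.05 MHz and 46.75 MHz both map to 4.1 MHz.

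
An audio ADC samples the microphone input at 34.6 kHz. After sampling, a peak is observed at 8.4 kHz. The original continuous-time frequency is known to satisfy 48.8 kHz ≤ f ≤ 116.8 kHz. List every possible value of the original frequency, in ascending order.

60.8 kHz, 77.6 kHz, 95.4 kHz, 112.2 kHz

Frequencies that alias to 8.4 kHz are k·fs ± 8.4 kHz for integer k ≥ 0.
k=0: 8.4 kHz.
k=1: 26.2 kHz, 43 kHz.
k=2: 60.8 kHz, 77.6 kHz.
k=3: 95.4 kHz, 112.2 kHz.
k=4: 130 kHz, 146.8 kHz.
Within [48.8 kHz, 116.8 kHz]: 60.8 kHz, 77.6 kHz, 95.4 kHz, 112.2 kHz.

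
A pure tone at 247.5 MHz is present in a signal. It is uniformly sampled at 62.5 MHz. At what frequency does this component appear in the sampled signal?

2.5 MHz

247.5 MHz mod fs = 60 MHz.
60 MHz > fs/2 = 31.25 MHz, folds to fs − 60 MHz = 2.5 MHz.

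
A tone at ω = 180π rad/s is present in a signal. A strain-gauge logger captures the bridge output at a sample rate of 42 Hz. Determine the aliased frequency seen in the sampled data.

6 Hz

ω = 180π rad/s → f = ω/(2π) = 90 Hz.
90 Hz mod fs = 6 Hz.
6 Hz ≤ fs/2 = 21 Hz, appears at 6 Hz.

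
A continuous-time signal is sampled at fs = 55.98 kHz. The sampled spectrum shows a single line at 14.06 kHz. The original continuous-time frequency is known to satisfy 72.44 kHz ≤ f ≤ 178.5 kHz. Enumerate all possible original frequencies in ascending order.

97.9 kHz, 126.02 kHz, 153.88 kHz

Frequencies that alias to 14.06 kHz are k·fs ± 14.06 kHz for integer k ≥ 0.
k=0: 14.06 kHz.
k=1: 41.92 kHz, 70.04 kHz.
k=2: 97.9 kHz, 126.02 kHz.
k=3: 153.88 kHz, 182 kHz.
k=4: 209.86 kHz, 237.98 kHz.
Within [72.44 kHz, 178.5 kHz]: 97.9 kHz, 126.02 kHz, 153.88 kHz.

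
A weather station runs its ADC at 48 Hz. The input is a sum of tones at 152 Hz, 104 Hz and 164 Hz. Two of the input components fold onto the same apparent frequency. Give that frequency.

fs/2 = 24 Hz.
152 Hz mod fs = 8 Hz.
8 Hz ≤ fs/2 = 24 Hz, appears at 8 Hz.
104 Hz mod fs = 8 Hz.
8 Hz ≤ fs/2 = 24 Hz, appears at 8 Hz.
164 Hz mod fs = 20 Hz.
20 Hz ≤ fs/2 = 24 Hz, appears at 20 Hz.
104 Hz and 152 Hz both map to 8 Hz.

8 Hz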